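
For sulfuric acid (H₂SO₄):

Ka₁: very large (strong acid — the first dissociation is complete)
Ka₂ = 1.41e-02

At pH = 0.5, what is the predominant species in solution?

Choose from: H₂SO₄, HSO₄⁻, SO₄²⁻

The first dissociation is complete, so H₂SO₄ itself is never the predominant species in water; pKa₂ = -log(1.41e-02) = 1.85. For a polyprotic acid the predominant species crosses at each pKa: below pKa_n the protonated form dominates, above it the deprotonated form does. At pH = 0.5, the predominant species is HSO₄⁻.

HSO₄⁻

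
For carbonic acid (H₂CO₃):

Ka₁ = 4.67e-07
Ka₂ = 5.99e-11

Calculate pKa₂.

pKa₂ = -log(Ka₂) = -log(5.99e-11) = 10.22.

pK_{a2} = 10.22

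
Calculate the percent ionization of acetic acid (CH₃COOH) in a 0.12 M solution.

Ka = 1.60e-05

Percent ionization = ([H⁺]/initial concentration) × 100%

Using Ka equilibrium: x² + Ka×x - Ka×C = 0. Solving: [H⁺] = 1.3777e-03. Percent = (1.3777e-03/0.12) × 100

Percent ionization = 1.15%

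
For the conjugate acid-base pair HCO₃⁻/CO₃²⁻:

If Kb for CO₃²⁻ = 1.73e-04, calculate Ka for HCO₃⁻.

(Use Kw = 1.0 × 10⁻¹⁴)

For a conjugate pair Ka × Kb = Kw, so Ka = Kw/Kb = 1.0 × 10⁻¹⁴ / 1.73e-04 = 5.78e-11.

K_a = 5.78e-11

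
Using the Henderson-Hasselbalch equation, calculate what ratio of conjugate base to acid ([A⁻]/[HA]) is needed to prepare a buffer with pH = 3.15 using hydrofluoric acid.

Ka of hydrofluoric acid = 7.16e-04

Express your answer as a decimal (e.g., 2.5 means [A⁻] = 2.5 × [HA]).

pKa = -log(7.16e-04) = 3.1451. pH = pKa + log([A⁻]/[HA]), so log([A⁻]/[HA]) = pH − pKa = 3.15 − 3.1451 = 0.0049. [A⁻]/[HA] = 10^(0.0049) = 1.01

[A⁻]/[HA] = 1.01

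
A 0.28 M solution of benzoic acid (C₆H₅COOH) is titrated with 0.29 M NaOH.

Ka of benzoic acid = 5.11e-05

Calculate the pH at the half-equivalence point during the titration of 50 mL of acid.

At half-equivalence [HA] = [A⁻], so Henderson-Hasselbalch gives pH = pKa = -log(5.11e-05) = 4.29.

pH = pKa = 4.29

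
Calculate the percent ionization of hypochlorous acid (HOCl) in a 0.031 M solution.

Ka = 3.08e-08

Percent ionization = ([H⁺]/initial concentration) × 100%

Using Ka equilibrium: x² + Ka×x - Ka×C = 0. Solving: [H⁺] = 3.0884e-05. Percent = (3.0884e-05/0.031) × 100

Percent ionization = 0.0996%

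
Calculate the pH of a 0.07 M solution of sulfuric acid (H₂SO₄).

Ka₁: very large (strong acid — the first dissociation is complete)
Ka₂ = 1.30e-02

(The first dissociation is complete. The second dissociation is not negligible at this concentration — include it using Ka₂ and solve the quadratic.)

First dissociation is complete: [H⁺]₀ = [HSO₄⁻]₀ = C = 0.07 M. Second dissociation HSO₄⁻ ⇌ H⁺ + SO₄²⁻: let x = [SO₄²⁻]. Ka₂ = (C + x)·x / (C − x) = 1.30e-02 → x² + (C + Ka₂)·x − Ka₂·C = 0 → x² + 0.08300·x − 9.100e-04 = 0. x = (−0.08300 + √(0.08300² + 4 × 9.100e-04)) / 2 = 9.8055e-03 M. [H⁺] = C + x = 0.07 + 9.8055e-03 = 7.9805e-02 M. pH = -log(7.9805e-02) = 1.10.

pH = 1.10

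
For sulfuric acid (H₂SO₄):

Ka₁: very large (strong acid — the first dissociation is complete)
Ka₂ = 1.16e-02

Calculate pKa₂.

pKa₂ = -log(Ka₂) = -log(1.16e-02) = 1.94.

pK_{a2} = 1.94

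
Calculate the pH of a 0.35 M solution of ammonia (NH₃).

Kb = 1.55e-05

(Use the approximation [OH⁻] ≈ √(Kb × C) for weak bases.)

[OH⁻] = √(Kb × C) = √(1.55e-05 × 0.35) = 2.3292e-03. pOH = 2.63, pH = 14 - pOH

pH = 11.37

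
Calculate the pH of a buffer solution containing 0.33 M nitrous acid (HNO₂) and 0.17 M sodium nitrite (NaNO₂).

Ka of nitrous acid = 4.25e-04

pKa = -log(4.25e-04) = 3.37. pH = pKa + log([A⁻]/[HA]) = 3.37 + log(0.17/0.33)

pH = 3.08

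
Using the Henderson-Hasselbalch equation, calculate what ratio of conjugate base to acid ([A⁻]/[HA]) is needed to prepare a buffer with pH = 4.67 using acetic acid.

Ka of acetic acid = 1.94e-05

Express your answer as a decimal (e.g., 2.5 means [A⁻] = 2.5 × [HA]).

pKa = -log(1.94e-05) = 4.7122. pH = pKa + log([A⁻]/[HA]), so log([A⁻]/[HA]) = pH − pKa = 4.67 − 4.7122 = -0.0422. [A⁻]/[HA] = 10^(-0.0422) = 0.907

[A⁻]/[HA] = 0.907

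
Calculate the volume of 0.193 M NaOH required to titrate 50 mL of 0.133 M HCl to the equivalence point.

At equivalence: moles acid = moles base. moles HCl = 0.133 × 50/1000 = 0.00665 mol. V_base = moles / 0.193 × 1000 = 34.5 mL.

V_{base} = 34.5 mL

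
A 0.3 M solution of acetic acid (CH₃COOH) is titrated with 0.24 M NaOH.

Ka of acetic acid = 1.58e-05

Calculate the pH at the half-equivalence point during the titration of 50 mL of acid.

At half-equivalence [HA] = [A⁻], so Henderson-Hasselbalch gives pH = pKa = -log(1.58e-05) = 4.80.

pH = pKa = 4.80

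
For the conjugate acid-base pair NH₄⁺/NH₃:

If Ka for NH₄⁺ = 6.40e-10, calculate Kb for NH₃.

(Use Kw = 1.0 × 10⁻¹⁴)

For a conjugate pair Ka × Kb = Kw, so Kb = Kw/Ka = 1.0 × 10⁻¹⁴ / 6.40e-10 = 1.56e-05.

K_b = 1.56e-05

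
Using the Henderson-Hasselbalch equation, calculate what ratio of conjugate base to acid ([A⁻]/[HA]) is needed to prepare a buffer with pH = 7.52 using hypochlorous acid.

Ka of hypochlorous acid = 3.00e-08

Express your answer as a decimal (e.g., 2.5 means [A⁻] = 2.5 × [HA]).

pKa = -log(3.00e-08) = 7.5229. pH = pKa + log([A⁻]/[HA]), so log([A⁻]/[HA]) = pH − pKa = 7.52 − 7.5229 = -0.0029. [A⁻]/[HA] = 10^(-0.0029) = 0.993

[A⁻]/[HA] = 0.993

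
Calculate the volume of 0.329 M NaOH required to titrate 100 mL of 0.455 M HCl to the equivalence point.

At equivalence: moles acid = moles base. moles HCl = 0.455 × 100/1000 = 0.0455 mol. V_base = moles / 0.329 × 1000 = 138.3 mL.

V_{base} = 138.3 mL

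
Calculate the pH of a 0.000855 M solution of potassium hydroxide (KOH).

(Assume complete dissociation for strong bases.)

[OH⁻] = 0.000855 M for strong base. pOH = -log[OH⁻] = 3.07, pH = 14 - pOH

pH = 10.93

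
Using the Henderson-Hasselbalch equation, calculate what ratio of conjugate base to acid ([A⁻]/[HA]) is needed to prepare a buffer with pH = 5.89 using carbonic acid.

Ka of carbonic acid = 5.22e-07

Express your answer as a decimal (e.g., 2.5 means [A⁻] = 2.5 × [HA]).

pKa = -log(5.22e-07) = 6.2823. pH = pKa + log([A⁻]/[HA]), so log([A⁻]/[HA]) = pH − pKa = 5.89 − 6.2823 = -0.3923. [A⁻]/[HA] = 10^(-0.3923) = 0.405

[A⁻]/[HA] = 0.405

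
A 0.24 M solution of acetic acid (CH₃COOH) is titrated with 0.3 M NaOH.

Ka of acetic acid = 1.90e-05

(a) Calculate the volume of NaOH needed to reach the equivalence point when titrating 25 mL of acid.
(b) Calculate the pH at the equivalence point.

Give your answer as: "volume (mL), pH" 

moles acid = 0.24 × 25/1000 = 0.006 mol; V_base = moles/0.3 × 1000 = 20.0 mL. At equivalence only the conjugate base is present: [A⁻] = 0.006/0.045 = 1.3333e-01 M. Kb = Kw/Ka = 5.26e-10; [OH⁻] = √(Kb × [A⁻]) = 8.3771e-06; pOH = 5.08; pH = 14 - pOH = 8.92.

V = 20.0 mL, pH = 8.92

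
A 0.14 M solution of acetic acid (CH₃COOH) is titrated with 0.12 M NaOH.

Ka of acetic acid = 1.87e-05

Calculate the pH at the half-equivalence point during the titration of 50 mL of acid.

At half-equivalence [HA] = [A⁻], so Henderson-Hasselbalch gives pH = pKa = -log(1.87e-05) = 4.73.

pH = pKa = 4.73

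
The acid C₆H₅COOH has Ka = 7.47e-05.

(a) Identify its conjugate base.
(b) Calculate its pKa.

(a) The conjugate base is formed by removing one H⁺ from C₆H₅COOH, giving C₆H₅COO⁻. (b) pKa = -log(Ka) = -log(7.47e-05) = 4.13.

Conjugate base: C₆H₅COO⁻; pK_a = 4.13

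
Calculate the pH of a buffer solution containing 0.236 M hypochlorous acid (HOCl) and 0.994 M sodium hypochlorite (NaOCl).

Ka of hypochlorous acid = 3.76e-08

pKa = -log(3.76e-08) = 7.42. pH = pKa + log([A⁻]/[HA]) = 7.42 + log(0.994/0.236)

pH = 8.05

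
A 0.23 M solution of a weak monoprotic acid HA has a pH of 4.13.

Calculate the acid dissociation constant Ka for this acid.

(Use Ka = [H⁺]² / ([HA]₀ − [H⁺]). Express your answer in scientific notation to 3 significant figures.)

[H⁺] = 10^(−pH) = 10^(−4.13) = 7.413e-05 M. For HA ⇌ H⁺ + A⁻, Ka = [H⁺][A⁻]/[HA] = [H⁺]² / ([HA]₀ − [H⁺]) = (7.413e-05)² / (0.23 − 7.413e-05) = 2.39e-08.

K_a = 2.39e-08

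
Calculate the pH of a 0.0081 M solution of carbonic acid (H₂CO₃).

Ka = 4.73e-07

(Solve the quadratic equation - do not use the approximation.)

x² + Ka×x - Ka×C = 0. Using quadratic formula: [H⁺] = 6.1661e-05

pH = 4.21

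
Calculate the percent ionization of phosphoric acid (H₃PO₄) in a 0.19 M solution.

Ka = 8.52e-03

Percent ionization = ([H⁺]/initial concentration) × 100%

Using Ka equilibrium: x² + Ka×x - Ka×C = 0. Solving: [H⁺] = 3.6199e-02. Percent = (3.6199e-02/0.19) × 100

Percent ionization = 19.1%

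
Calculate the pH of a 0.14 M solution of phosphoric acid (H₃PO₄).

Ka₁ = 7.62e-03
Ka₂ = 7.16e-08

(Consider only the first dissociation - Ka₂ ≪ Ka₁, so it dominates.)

First dissociation dominates. From Ka₁ = [H⁺][HA⁻]/[H₂A], x² + Ka₁·x − Ka₁·C = 0 with C = 0.14 M and Ka₁ = 7.62e-03. Solving: [H⁺] = (−Ka₁ + √(Ka₁² + 4·Ka₁·C)) / 2 = 2.9073e-02 M. pH = -log(2.9073e-02) = 1.54.

pH = 1.54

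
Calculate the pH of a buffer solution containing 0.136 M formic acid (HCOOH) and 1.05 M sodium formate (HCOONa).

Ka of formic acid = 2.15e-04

pKa = -log(2.15e-04) = 3.67. pH = pKa + log([A⁻]/[HA]) = 3.67 + log(1.05/0.136)

pH = 4.56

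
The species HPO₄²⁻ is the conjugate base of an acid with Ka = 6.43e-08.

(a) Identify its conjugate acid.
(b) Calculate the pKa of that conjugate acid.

(a) The conjugate acid is formed by adding one H⁺ to HPO₄²⁻, giving H₂PO₄⁻. (b) pKa = -log(Ka) = -log(6.43e-08) = 7.19.

Conjugate acid: H₂PO₄⁻; pK_a = 7.19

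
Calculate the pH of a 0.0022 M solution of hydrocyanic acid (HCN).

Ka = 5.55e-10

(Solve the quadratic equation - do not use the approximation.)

x² + Ka×x - Ka×C = 0. Using quadratic formula: [H⁺] = 1.1047e-06

pH = 5.96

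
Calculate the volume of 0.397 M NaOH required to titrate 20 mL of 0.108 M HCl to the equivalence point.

At equivalence: moles acid = moles base. moles HCl = 0.108 × 20/1000 = 0.00216 mol. V_base = moles / 0.397 × 1000 = 5.4 mL.

V_{base} = 5.4 mL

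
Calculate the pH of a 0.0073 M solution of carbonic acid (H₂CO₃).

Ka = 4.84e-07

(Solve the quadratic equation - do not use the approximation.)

x² + Ka×x - Ka×C = 0. Using quadratic formula: [H⁺] = 5.9199e-05

pH = 4.23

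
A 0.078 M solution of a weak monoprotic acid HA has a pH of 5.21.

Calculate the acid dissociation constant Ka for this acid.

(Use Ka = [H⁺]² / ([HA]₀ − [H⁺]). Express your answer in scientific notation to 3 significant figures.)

[H⁺] = 10^(−pH) = 10^(−5.21) = 6.166e-06 M. For HA ⇌ H⁺ + A⁻, Ka = [H⁺][A⁻]/[HA] = [H⁺]² / ([HA]₀ − [H⁺]) = (6.166e-06)² / (0.078 − 6.166e-06) = 4.87e-10.

K_a = 4.87e-10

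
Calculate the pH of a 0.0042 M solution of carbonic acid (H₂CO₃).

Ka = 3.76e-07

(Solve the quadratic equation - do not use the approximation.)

x² + Ka×x - Ka×C = 0. Using quadratic formula: [H⁺] = 3.9552e-05

pH = 4.40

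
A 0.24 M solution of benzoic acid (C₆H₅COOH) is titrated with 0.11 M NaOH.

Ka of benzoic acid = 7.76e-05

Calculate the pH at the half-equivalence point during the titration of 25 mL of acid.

At half-equivalence [HA] = [A⁻], so Henderson-Hasselbalch gives pH = pKa = -log(7.76e-05) = 4.11.

pH = pKa = 4.11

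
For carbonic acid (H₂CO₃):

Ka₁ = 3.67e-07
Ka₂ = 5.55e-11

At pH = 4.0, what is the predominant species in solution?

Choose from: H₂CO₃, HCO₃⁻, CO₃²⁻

pKa₁ = 6.44, pKa₂ = 10.26. For a polyprotic acid the predominant species crosses at each pKa: below pKa_n the protonated form dominates, above it the deprotonated form does. At pH = 4.0, the predominant species is H₂CO₃.

H₂CO₃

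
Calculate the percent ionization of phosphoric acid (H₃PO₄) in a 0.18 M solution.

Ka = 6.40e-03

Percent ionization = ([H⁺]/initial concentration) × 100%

Using Ka equilibrium: x² + Ka×x - Ka×C = 0. Solving: [H⁺] = 3.0892e-02. Percent = (3.0892e-02/0.18) × 100

Percent ionization = 17.2%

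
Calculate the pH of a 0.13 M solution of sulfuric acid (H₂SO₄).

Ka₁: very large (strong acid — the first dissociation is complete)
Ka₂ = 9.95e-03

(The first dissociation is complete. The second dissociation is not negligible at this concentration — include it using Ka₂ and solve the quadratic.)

First dissociation is complete: [H⁺]₀ = [HSO₄⁻]₀ = C = 0.13 M. Second dissociation HSO₄⁻ ⇌ H⁺ + SO₄²⁻: let x = [SO₄²⁻]. Ka₂ = (C + x)·x / (C − x) = 9.95e-03 → x² + (C + Ka₂)·x − Ka₂·C = 0 → x² + 0.13995·x − 1.294e-03 = 0. x = (−0.13995 + √(0.13995² + 4 × 1.294e-03)) / 2 = 8.7016e-03 M. [H⁺] = C + x = 0.13 + 8.7016e-03 = 1.3870e-01 M. pH = -log(1.3870e-01) = 0.86.

pH = 0.86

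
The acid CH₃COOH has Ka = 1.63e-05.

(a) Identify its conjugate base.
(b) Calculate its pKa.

(a) The conjugate base is formed by removing one H⁺ from CH₃COOH, giving CH₃COO⁻. (b) pKa = -log(Ka) = -log(1.63e-05) = 4.79.

Conjugate base: CH₃COO⁻; pK_a = 4.79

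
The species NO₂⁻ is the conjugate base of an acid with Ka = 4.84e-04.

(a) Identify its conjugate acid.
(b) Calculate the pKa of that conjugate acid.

(a) The conjugate acid is formed by adding one H⁺ to NO₂⁻, giving HNO₂. (b) pKa = -log(Ka) = -log(4.84e-04) = 3.32.

Conjugate acid: HNO₂; pK_a = 3.32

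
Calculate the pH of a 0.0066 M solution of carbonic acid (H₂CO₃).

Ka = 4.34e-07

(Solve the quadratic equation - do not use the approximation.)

x² + Ka×x - Ka×C = 0. Using quadratic formula: [H⁺] = 5.3304e-05

pH = 4.27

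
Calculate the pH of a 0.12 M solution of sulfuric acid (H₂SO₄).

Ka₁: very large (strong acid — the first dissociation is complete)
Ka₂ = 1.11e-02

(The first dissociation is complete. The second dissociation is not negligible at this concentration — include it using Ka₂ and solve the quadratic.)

First dissociation is complete: [H⁺]₀ = [HSO₄⁻]₀ = C = 0.12 M. Second dissociation HSO₄⁻ ⇌ H⁺ + SO₄²⁻: let x = [SO₄²⁻]. Ka₂ = (C + x)·x / (C − x) = 1.11e-02 → x² + (C + Ka₂)·x − Ka₂·C = 0 → x² + 0.13110·x − 1.332e-03 = 0. x = (−0.13110 + √(0.13110² + 4 × 1.332e-03)) / 2 = 9.4753e-03 M. [H⁺] = C + x = 0.12 + 9.4753e-03 = 1.2948e-01 M. pH = -log(1.2948e-01) = 0.89.

pH = 0.89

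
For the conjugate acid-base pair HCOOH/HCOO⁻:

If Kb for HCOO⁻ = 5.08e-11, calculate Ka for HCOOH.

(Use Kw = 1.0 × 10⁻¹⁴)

For a conjugate pair Ka × Kb = Kw, so Ka = Kw/Kb = 1.0 × 10⁻¹⁴ / 5.08e-11 = 1.97e-04.

K_a = 1.97e-04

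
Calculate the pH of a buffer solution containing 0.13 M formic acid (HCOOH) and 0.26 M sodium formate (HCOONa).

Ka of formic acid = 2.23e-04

pKa = -log(2.23e-04) = 3.65. pH = pKa + log([A⁻]/[HA]) = 3.65 + log(0.26/0.13)

pH = 3.95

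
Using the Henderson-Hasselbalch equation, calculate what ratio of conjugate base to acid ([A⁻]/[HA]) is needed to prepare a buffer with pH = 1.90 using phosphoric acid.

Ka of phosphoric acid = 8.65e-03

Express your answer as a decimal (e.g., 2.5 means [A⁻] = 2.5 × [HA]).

pKa = -log(8.65e-03) = 2.0630. pH = pKa + log([A⁻]/[HA]), so log([A⁻]/[HA]) = pH − pKa = 1.90 − 2.0630 = -0.1630. [A⁻]/[HA] = 10^(-0.1630) = 0.687

[A⁻]/[HA] = 0.687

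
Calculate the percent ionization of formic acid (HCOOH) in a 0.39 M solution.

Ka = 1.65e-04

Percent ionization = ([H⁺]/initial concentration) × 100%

Using Ka equilibrium: x² + Ka×x - Ka×C = 0. Solving: [H⁺] = 7.9398e-03. Percent = (7.9398e-03/0.39) × 100

Percent ionization = 2.04%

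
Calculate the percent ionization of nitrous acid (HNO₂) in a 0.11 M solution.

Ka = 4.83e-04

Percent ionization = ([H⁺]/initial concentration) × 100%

Using Ka equilibrium: x² + Ka×x - Ka×C = 0. Solving: [H⁺] = 7.0515e-03. Percent = (7.0515e-03/0.11) × 100

Percent ionization = 6.41%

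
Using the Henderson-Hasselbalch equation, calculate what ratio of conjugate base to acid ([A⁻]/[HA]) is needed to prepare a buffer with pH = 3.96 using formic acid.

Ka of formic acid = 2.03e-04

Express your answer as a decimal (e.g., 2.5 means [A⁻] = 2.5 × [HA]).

pKa = -log(2.03e-04) = 3.6925. pH = pKa + log([A⁻]/[HA]), so log([A⁻]/[HA]) = pH − pKa = 3.96 − 3.6925 = 0.2675. [A⁻]/[HA] = 10^(0.2675) = 1.85

[A⁻]/[HA] = 1.85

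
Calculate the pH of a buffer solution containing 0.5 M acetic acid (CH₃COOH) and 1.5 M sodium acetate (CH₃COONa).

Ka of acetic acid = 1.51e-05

pKa = -log(1.51e-05) = 4.82. pH = pKa + log([A⁻]/[HA]) = 4.82 + log(1.5/0.5)

pH = 5.30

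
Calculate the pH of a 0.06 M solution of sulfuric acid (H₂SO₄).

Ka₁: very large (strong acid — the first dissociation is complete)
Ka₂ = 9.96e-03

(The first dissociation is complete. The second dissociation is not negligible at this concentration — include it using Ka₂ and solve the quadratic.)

First dissociation is complete: [H⁺]₀ = [HSO₄⁻]₀ = C = 0.06 M. Second dissociation HSO₄⁻ ⇌ H⁺ + SO₄²⁻: let x = [SO₄²⁻]. Ka₂ = (C + x)·x / (C − x) = 9.96e-03 → x² + (C + Ka₂)·x − Ka₂·C = 0 → x² + 0.06996·x − 5.976e-04 = 0. x = (−0.06996 + √(0.06996² + 4 × 5.976e-04)) / 2 = 7.6955e-03 M. [H⁺] = C + x = 0.06 + 7.6955e-03 = 6.7696e-02 M. pH = -log(6.7696e-02) = 1.17.

pH = 1.17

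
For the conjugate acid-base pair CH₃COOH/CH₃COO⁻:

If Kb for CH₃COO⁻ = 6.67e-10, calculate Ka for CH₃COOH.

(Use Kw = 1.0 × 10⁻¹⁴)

For a conjugate pair Ka × Kb = Kw, so Ka = Kw/Kb = 1.0 × 10⁻¹⁴ / 6.67e-10 = 1.50e-05.

K_a = 1.50e-05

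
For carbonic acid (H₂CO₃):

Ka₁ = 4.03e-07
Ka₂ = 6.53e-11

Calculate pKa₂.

pKa₂ = -log(Ka₂) = -log(6.53e-11) = 10.19.

pK_{a2} = 10.19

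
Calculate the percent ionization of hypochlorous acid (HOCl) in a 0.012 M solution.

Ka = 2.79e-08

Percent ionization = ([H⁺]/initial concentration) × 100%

Using Ka equilibrium: x² + Ka×x - Ka×C = 0. Solving: [H⁺] = 1.8284e-05. Percent = (1.8284e-05/0.012) × 100

Percent ionization = 0.152%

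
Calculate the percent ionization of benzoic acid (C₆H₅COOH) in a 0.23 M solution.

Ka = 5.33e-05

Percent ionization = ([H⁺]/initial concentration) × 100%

Using Ka equilibrium: x² + Ka×x - Ka×C = 0. Solving: [H⁺] = 3.4747e-03. Percent = (3.4747e-03/0.23) × 100

Percent ionization = 1.51%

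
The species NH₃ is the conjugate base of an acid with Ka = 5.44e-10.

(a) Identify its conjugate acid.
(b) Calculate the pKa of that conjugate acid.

(a) The conjugate acid is formed by adding one H⁺ to NH₃, giving NH₄⁺. (b) pKa = -log(Ka) = -log(5.44e-10) = 9.26.

Conjugate acid: NH₄⁺; pK_a = 9.26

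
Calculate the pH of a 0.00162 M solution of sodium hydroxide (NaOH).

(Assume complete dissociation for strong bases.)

[OH⁻] = 0.00162 M for strong base. pOH = -log[OH⁻] = 2.79, pH = 14 - pOH

pH = 11.21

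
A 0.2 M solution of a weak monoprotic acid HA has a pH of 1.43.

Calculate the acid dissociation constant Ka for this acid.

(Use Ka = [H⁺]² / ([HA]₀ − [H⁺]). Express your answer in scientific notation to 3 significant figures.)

[H⁺] = 10^(−pH) = 10^(−1.43) = 3.715e-02 M. For HA ⇌ H⁺ + A⁻, Ka = [H⁺][A⁻]/[HA] = [H⁺]² / ([HA]₀ − [H⁺]) = (3.715e-02)² / (0.2 − 3.715e-02) = 8.48e-03.

K_a = 8.48e-03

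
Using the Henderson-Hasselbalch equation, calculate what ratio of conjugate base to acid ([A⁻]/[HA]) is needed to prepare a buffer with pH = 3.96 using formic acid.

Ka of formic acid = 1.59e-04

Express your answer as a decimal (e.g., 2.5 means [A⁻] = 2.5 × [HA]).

pKa = -log(1.59e-04) = 3.7986. pH = pKa + log([A⁻]/[HA]), so log([A⁻]/[HA]) = pH − pKa = 3.96 − 3.7986 = 0.1614. [A⁻]/[HA] = 10^(0.1614) = 1.45

[A⁻]/[HA] = 1.45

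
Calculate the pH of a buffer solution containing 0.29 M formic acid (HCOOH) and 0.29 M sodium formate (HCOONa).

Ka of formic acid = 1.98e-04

pKa = -log(1.98e-04) = 3.70. pH = pKa + log([A⁻]/[HA]) = 3.70 + log(0.29/0.29)

pH = 3.70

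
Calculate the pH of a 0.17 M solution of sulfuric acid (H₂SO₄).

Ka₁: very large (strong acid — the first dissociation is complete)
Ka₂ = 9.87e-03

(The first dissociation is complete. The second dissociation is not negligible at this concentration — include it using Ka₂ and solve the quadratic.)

First dissociation is complete: [H⁺]₀ = [HSO₄⁻]₀ = C = 0.17 M. Second dissociation HSO₄⁻ ⇌ H⁺ + SO₄²⁻: let x = [SO₄²⁻]. Ka₂ = (C + x)·x / (C − x) = 9.87e-03 → x² + (C + Ka₂)·x − Ka₂·C = 0 → x² + 0.17987·x − 1.678e-03 = 0. x = (−0.17987 + √(0.17987² + 4 × 1.678e-03)) / 2 = 8.8891e-03 M. [H⁺] = C + x = 0.17 + 8.8891e-03 = 1.7889e-01 M. pH = -log(1.7889e-01) = 0.75.

pH = 0.75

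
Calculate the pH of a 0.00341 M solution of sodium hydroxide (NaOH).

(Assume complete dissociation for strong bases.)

[OH⁻] = 0.00341 M for strong base. pOH = -log[OH⁻] = 2.47, pH = 14 - pOH

pH = 11.53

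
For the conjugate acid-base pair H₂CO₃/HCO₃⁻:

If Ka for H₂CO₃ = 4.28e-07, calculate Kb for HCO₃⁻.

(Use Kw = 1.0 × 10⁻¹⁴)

For a conjugate pair Ka × Kb = Kw, so Kb = Kw/Ka = 1.0 × 10⁻¹⁴ / 4.28e-07 = 2.34e-08.

K_b = 2.34e-08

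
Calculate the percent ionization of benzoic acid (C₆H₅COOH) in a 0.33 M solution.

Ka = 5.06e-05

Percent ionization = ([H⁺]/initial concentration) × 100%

Using Ka equilibrium: x² + Ka×x - Ka×C = 0. Solving: [H⁺] = 4.0611e-03. Percent = (4.0611e-03/0.33) × 100

Percent ionization = 1.23%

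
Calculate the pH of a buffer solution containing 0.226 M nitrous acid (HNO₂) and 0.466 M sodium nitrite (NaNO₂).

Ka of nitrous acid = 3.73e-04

pKa = -log(3.73e-04) = 3.43. pH = pKa + log([A⁻]/[HA]) = 3.43 + log(0.466/0.226)

pH = 3.74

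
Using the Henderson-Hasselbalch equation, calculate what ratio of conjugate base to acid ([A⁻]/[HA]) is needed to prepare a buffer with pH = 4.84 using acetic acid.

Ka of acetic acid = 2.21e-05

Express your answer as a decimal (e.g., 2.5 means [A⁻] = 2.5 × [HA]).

pKa = -log(2.21e-05) = 4.6556. pH = pKa + log([A⁻]/[HA]), so log([A⁻]/[HA]) = pH − pKa = 4.84 − 4.6556 = 0.1844. [A⁻]/[HA] = 10^(0.1844) = 1.53

[A⁻]/[HA] = 1.53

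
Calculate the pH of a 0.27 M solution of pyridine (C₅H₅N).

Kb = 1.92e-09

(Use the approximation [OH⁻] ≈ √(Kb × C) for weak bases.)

[OH⁻] = √(Kb × C) = √(1.92e-09 × 0.27) = 2.2768e-05. pOH = 4.64, pH = 14 - pOH

pH = 9.36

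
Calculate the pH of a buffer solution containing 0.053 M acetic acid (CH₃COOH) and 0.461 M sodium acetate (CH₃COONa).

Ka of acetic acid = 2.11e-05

pKa = -log(2.11e-05) = 4.68. pH = pKa + log([A⁻]/[HA]) = 4.68 + log(0.461/0.053)

pH = 5.62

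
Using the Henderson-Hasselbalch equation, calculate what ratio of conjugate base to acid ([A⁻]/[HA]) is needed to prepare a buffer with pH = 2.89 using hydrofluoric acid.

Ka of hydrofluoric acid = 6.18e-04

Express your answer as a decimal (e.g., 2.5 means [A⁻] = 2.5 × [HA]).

pKa = -log(6.18e-04) = 3.2090. pH = pKa + log([A⁻]/[HA]), so log([A⁻]/[HA]) = pH − pKa = 2.89 − 3.2090 = -0.3190. [A⁻]/[HA] = 10^(-0.3190) = 0.480

[A⁻]/[HA] = 0.480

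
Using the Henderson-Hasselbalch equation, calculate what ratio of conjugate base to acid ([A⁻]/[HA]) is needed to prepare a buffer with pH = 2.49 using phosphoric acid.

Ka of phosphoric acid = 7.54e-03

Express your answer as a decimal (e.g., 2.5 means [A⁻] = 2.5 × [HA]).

pKa = -log(7.54e-03) = 2.1226. pH = pKa + log([A⁻]/[HA]), so log([A⁻]/[HA]) = pH − pKa = 2.49 − 2.1226 = 0.3674. [A⁻]/[HA] = 10^(0.3674) = 2.33

[A⁻]/[HA] = 2.33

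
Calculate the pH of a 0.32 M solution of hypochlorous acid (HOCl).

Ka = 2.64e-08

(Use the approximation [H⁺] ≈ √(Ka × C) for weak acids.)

[H⁺] = √(Ka × C) = √(2.64e-08 × 0.32) = 9.1913e-05. pH = -log(9.1913e-05)

pH = 4.04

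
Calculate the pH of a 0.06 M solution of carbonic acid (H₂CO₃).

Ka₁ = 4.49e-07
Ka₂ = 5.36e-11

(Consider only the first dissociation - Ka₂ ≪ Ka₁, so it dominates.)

First dissociation dominates. From Ka₁ = [H⁺][HA⁻]/[H₂A], x² + Ka₁·x − Ka₁·C = 0 with C = 0.06 M and Ka₁ = 4.49e-07. Solving: [H⁺] = (−Ka₁ + √(Ka₁² + 4·Ka₁·C)) / 2 = 1.6391e-04 M. pH = -log(1.6391e-04) = 3.79.

pH = 3.79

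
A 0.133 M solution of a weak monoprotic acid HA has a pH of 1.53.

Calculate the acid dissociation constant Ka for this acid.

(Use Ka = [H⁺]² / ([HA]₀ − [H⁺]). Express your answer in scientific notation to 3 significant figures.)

[H⁺] = 10^(−pH) = 10^(−1.53) = 2.951e-02 M. For HA ⇌ H⁺ + A⁻, Ka = [H⁺][A⁻]/[HA] = [H⁺]² / ([HA]₀ − [H⁺]) = (2.951e-02)² / (0.133 − 2.951e-02) = 8.42e-03.

K_a = 8.42e-03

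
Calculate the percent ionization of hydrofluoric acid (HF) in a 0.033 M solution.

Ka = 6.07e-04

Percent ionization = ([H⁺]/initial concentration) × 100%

Using Ka equilibrium: x² + Ka×x - Ka×C = 0. Solving: [H⁺] = 4.1824e-03. Percent = (4.1824e-03/0.033) × 100

Percent ionization = 12.7%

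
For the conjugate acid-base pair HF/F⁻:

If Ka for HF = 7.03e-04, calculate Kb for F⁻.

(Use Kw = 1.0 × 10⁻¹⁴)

For a conjugate pair Ka × Kb = Kw, so Kb = Kw/Ka = 1.0 × 10⁻¹⁴ / 7.03e-04 = 1.42e-11.

K_b = 1.42e-11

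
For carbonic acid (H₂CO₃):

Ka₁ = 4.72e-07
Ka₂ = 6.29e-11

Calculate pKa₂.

pKa₂ = -log(Ka₂) = -log(6.29e-11) = 10.20.

pK_{a2} = 10.20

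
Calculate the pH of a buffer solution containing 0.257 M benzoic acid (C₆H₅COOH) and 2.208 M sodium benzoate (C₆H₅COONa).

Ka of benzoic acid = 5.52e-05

pKa = -log(5.52e-05) = 4.26. pH = pKa + log([A⁻]/[HA]) = 4.26 + log(2.208/0.257)

pH = 5.19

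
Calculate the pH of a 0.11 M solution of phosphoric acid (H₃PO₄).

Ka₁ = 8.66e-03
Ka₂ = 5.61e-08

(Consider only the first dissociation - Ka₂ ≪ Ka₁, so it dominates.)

First dissociation dominates. From Ka₁ = [H⁺][HA⁻]/[H₂A], x² + Ka₁·x − Ka₁·C = 0 with C = 0.11 M and Ka₁ = 8.66e-03. Solving: [H⁺] = (−Ka₁ + √(Ka₁² + 4·Ka₁·C)) / 2 = 2.6836e-02 M. pH = -log(2.6836e-02) = 1.57.

pH = 1.57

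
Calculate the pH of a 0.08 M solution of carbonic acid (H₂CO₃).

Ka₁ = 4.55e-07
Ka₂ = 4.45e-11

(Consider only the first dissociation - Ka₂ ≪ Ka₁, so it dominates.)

First dissociation dominates. From Ka₁ = [H⁺][HA⁻]/[H₂A], x² + Ka₁·x − Ka₁·C = 0 with C = 0.08 M and Ka₁ = 4.55e-07. Solving: [H⁺] = (−Ka₁ + √(Ka₁² + 4·Ka₁·C)) / 2 = 1.9056e-04 M. pH = -log(1.9056e-04) = 3.72.

pH = 3.72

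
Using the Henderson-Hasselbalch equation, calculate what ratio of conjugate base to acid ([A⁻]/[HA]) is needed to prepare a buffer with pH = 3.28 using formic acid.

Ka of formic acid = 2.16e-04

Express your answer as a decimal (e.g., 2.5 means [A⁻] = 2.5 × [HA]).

pKa = -log(2.16e-04) = 3.6655. pH = pKa + log([A⁻]/[HA]), so log([A⁻]/[HA]) = pH − pKa = 3.28 − 3.6655 = -0.3855. [A⁻]/[HA] = 10^(-0.3855) = 0.412

[A⁻]/[HA] = 0.412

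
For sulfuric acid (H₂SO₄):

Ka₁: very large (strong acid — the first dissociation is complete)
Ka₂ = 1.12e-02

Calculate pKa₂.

pKa₂ = -log(Ka₂) = -log(1.12e-02) = 1.95.

pK_{a2} = 1.95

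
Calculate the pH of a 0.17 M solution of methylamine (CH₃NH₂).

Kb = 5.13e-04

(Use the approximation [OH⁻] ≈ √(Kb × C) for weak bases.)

[OH⁻] = √(Kb × C) = √(5.13e-04 × 0.17) = 9.3386e-03. pOH = 2.03, pH = 14 - pOH

pH = 11.97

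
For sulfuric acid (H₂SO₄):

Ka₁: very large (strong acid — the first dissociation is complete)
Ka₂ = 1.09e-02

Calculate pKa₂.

pKa₂ = -log(Ka₂) = -log(1.09e-02) = 1.96.

pK_{a2} = 1.96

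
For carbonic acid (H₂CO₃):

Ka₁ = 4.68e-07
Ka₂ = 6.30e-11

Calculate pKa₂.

pKa₂ = -log(Ka₂) = -log(6.30e-11) = 10.20.

pK_{a2} = 10.20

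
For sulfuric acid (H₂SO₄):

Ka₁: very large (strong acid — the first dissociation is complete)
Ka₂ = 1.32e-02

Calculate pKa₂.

pKa₂ = -log(Ka₂) = -log(1.32e-02) = 1.88.

pK_{a2} = 1.88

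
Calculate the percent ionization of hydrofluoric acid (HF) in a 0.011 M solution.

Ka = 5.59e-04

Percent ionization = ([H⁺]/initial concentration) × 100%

Using Ka equilibrium: x² + Ka×x - Ka×C = 0. Solving: [H⁺] = 2.2159e-03. Percent = (2.2159e-03/0.011) × 100

Percent ionization = 20.1%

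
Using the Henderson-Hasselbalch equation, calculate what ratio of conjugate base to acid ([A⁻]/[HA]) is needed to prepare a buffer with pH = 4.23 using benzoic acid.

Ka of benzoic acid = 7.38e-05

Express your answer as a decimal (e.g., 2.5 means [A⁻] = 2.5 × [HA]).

pKa = -log(7.38e-05) = 4.1319. pH = pKa + log([A⁻]/[HA]), so log([A⁻]/[HA]) = pH − pKa = 4.23 − 4.1319 = 0.0981. [A⁻]/[HA] = 10^(0.0981) = 1.25

[A⁻]/[HA] = 1.25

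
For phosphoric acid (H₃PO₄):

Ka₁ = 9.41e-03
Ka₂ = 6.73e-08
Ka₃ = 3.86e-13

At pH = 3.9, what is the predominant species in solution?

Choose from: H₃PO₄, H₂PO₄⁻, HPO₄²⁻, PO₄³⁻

pKa₁ = 2.03, pKa₂ = 7.17, pKa₃ = 12.41. For a polyprotic acid the predominant species crosses at each pKa: below pKa_n the protonated form dominates, above it the deprotonated form does. At pH = 3.9, the predominant species is H₂PO₄⁻.

H₂PO₄⁻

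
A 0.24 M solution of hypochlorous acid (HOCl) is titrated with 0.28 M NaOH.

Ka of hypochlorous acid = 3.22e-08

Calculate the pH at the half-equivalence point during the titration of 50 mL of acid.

At half-equivalence [HA] = [A⁻], so Henderson-Hasselbalch gives pH = pKa = -log(3.22e-08) = 7.49.

pH = pKa = 7.49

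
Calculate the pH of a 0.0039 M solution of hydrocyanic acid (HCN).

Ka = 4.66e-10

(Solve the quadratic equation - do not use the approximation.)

x² + Ka×x - Ka×C = 0. Using quadratic formula: [H⁺] = 1.3479e-06

pH = 5.87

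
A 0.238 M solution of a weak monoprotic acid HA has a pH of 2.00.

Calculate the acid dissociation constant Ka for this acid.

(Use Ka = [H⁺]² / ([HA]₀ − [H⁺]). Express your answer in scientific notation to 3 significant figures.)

[H⁺] = 10^(−pH) = 10^(−2.00) = 1.000e-02 M. For HA ⇌ H⁺ + A⁻, Ka = [H⁺][A⁻]/[HA] = [H⁺]² / ([HA]₀ − [H⁺]) = (1.000e-02)² / (0.238 − 1.000e-02) = 4.39e-04.

K_a = 4.39e-04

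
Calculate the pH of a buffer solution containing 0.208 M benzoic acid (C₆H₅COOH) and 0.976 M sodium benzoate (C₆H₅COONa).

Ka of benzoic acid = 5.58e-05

pKa = -log(5.58e-05) = 4.25. pH = pKa + log([A⁻]/[HA]) = 4.25 + log(0.976/0.208)

pH = 4.92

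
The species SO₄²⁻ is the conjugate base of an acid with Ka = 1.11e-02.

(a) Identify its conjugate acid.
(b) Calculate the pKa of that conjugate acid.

(a) The conjugate acid is formed by adding one H⁺ to SO₄²⁻, giving HSO₄⁻. (b) pKa = -log(Ka) = -log(1.11e-02) = 1.95.

Conjugate acid: HSO₄⁻; pK_a = 1.95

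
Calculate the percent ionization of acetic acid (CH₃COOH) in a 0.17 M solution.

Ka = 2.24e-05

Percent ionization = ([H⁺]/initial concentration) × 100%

Using Ka equilibrium: x² + Ka×x - Ka×C = 0. Solving: [H⁺] = 1.9402e-03. Percent = (1.9402e-03/0.17) × 100

Percent ionization = 1.14%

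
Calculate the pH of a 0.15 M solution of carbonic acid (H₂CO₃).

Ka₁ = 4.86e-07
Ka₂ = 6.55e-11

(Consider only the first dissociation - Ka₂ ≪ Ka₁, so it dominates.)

First dissociation dominates. From Ka₁ = [H⁺][HA⁻]/[H₂A], x² + Ka₁·x − Ka₁·C = 0 with C = 0.15 M and Ka₁ = 4.86e-07. Solving: [H⁺] = (−Ka₁ + √(Ka₁² + 4·Ka₁·C)) / 2 = 2.6976e-04 M. pH = -log(2.6976e-04) = 3.57.

pH = 3.57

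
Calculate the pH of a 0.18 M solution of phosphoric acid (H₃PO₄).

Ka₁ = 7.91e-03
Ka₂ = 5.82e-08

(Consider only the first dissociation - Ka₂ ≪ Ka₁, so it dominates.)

First dissociation dominates. From Ka₁ = [H⁺][HA⁻]/[H₂A], x² + Ka₁·x − Ka₁·C = 0 with C = 0.18 M and Ka₁ = 7.91e-03. Solving: [H⁺] = (−Ka₁ + √(Ka₁² + 4·Ka₁·C)) / 2 = 3.3985e-02 M. pH = -log(3.3985e-02) = 1.47.

pH = 1.47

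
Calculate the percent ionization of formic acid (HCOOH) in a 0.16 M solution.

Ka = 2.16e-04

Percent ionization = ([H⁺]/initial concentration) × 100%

Using Ka equilibrium: x² + Ka×x - Ka×C = 0. Solving: [H⁺] = 5.7718e-03. Percent = (5.7718e-03/0.16) × 100

Percent ionization = 3.61%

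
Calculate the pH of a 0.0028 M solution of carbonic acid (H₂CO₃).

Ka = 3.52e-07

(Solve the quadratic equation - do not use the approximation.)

x² + Ka×x - Ka×C = 0. Using quadratic formula: [H⁺] = 3.1219e-05

pH = 4.51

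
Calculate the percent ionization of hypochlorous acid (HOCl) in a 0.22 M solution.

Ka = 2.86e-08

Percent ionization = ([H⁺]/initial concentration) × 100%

Using Ka equilibrium: x² + Ka×x - Ka×C = 0. Solving: [H⁺] = 7.9308e-05. Percent = (7.9308e-05/0.22) × 100

Percent ionization = 0.036%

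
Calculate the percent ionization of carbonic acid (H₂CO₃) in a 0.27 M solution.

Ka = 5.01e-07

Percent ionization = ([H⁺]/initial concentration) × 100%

Using Ka equilibrium: x² + Ka×x - Ka×C = 0. Solving: [H⁺] = 3.6754e-04. Percent = (3.6754e-04/0.27) × 100

Percent ionization = 0.136%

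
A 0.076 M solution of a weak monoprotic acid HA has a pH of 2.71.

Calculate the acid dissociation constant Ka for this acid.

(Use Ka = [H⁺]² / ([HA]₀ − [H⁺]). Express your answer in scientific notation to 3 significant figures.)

[H⁺] = 10^(−pH) = 10^(−2.71) = 1.950e-03 M. For HA ⇌ H⁺ + A⁻, Ka = [H⁺][A⁻]/[HA] = [H⁺]² / ([HA]₀ − [H⁺]) = (1.950e-03)² / (0.076 − 1.950e-03) = 5.13e-05.

K_a = 5.13e-05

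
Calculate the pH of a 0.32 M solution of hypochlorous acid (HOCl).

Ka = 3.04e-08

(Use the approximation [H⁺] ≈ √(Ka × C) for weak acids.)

[H⁺] = √(Ka × C) = √(3.04e-08 × 0.32) = 9.8631e-05. pH = -log(9.8631e-05)

pH = 4.01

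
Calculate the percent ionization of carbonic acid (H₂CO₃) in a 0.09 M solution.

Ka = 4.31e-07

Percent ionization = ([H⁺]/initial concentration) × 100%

Using Ka equilibrium: x² + Ka×x - Ka×C = 0. Solving: [H⁺] = 1.9674e-04. Percent = (1.9674e-04/0.09) × 100

Percent ionization = 0.219%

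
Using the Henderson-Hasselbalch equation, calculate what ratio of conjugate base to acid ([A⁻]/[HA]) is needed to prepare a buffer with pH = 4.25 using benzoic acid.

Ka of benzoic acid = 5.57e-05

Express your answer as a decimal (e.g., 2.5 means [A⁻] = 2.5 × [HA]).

pKa = -log(5.57e-05) = 4.2541. pH = pKa + log([A⁻]/[HA]), so log([A⁻]/[HA]) = pH − pKa = 4.25 − 4.2541 = -0.0041. [A⁻]/[HA] = 10^(-0.0041) = 0.991

[A⁻]/[HA] = 0.991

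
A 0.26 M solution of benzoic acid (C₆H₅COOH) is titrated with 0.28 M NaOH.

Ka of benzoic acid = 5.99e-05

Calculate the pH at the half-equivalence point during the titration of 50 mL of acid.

At half-equivalence [HA] = [A⁻], so Henderson-Hasselbalch gives pH = pKa = -log(5.99e-05) = 4.22.

pH = pKa = 4.22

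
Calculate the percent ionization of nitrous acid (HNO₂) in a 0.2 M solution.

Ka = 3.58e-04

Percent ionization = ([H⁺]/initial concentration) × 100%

Using Ka equilibrium: x² + Ka×x - Ka×C = 0. Solving: [H⁺] = 8.2846e-03. Percent = (8.2846e-03/0.2) × 100

Percent ionization = 4.14%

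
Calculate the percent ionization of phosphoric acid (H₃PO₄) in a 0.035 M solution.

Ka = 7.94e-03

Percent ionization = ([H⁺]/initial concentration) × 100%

Using Ka equilibrium: x² + Ka×x - Ka×C = 0. Solving: [H⁺] = 1.3167e-02. Percent = (1.3167e-02/0.035) × 100

Percent ionization = 37.6%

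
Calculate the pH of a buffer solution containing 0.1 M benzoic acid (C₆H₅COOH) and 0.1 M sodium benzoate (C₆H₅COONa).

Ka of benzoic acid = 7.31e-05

pKa = -log(7.31e-05) = 4.14. pH = pKa + log([A⁻]/[HA]) = 4.14 + log(0.1/0.1)

pH = 4.14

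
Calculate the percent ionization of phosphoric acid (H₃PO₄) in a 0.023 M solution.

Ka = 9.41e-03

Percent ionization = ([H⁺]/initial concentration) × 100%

Using Ka equilibrium: x² + Ka×x - Ka×C = 0. Solving: [H⁺] = 1.0741e-02. Percent = (1.0741e-02/0.023) × 100

Percent ionization = 46.7%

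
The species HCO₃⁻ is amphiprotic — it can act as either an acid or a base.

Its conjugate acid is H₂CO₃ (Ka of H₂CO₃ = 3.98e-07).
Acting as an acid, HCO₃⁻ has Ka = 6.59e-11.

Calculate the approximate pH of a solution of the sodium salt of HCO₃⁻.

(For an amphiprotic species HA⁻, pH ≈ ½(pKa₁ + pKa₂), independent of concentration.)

pKa₁ = -log(3.98e-07) = 6.40; pKa₂ = -log(6.59e-11) = 10.18. For an amphiprotic species, pH ≈ ½(pKa₁ + pKa₂) = ½(6.40 + 10.18) = 8.29.

pH = 8.29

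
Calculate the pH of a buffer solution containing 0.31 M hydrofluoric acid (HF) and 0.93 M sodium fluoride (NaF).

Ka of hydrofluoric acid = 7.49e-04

pKa = -log(7.49e-04) = 3.13. pH = pKa + log([A⁻]/[HA]) = 3.13 + log(0.93/0.31)

pH = 3.60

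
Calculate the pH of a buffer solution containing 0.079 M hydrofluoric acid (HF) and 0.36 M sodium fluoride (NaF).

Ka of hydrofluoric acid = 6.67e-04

pKa = -log(6.67e-04) = 3.18. pH = pKa + log([A⁻]/[HA]) = 3.18 + log(0.36/0.079)

pH = 3.83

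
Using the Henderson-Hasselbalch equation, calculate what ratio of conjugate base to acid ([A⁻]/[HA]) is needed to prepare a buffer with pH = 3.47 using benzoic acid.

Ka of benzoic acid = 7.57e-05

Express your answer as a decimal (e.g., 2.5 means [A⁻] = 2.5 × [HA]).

pKa = -log(7.57e-05) = 4.1209. pH = pKa + log([A⁻]/[HA]), so log([A⁻]/[HA]) = pH − pKa = 3.47 − 4.1209 = -0.6509. [A⁻]/[HA] = 10^(-0.6509) = 0.223

[A⁻]/[HA] = 0.223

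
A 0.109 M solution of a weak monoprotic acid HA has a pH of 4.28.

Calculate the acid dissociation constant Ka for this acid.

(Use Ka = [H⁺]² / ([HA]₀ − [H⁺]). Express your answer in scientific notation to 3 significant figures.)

[H⁺] = 10^(−pH) = 10^(−4.28) = 5.248e-05 M. For HA ⇌ H⁺ + A⁻, Ka = [H⁺][A⁻]/[HA] = [H⁺]² / ([HA]₀ − [H⁺]) = (5.248e-05)² / (0.109 − 5.248e-05) = 2.53e-08.

K_a = 2.53e-08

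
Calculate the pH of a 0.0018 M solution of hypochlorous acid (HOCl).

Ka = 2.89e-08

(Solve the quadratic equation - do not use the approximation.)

x² + Ka×x - Ka×C = 0. Using quadratic formula: [H⁺] = 7.1981e-06

pH = 5.14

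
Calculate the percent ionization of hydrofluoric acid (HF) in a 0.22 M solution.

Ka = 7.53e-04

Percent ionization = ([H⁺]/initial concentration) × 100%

Using Ka equilibrium: x² + Ka×x - Ka×C = 0. Solving: [H⁺] = 1.2500e-02. Percent = (1.2500e-02/0.22) × 100

Percent ionization = 5.68%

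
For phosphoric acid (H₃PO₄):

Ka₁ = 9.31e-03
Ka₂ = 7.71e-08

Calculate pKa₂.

pKa₂ = -log(Ka₂) = -log(7.71e-08) = 7.11.

pK_{a2} = 7.11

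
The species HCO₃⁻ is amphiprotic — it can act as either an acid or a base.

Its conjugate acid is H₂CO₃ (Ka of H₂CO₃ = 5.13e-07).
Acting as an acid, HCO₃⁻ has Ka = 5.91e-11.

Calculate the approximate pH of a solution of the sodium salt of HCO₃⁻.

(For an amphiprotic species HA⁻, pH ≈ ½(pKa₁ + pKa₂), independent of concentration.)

pKa₁ = -log(5.13e-07) = 6.29; pKa₂ = -log(5.91e-11) = 10.23. For an amphiprotic species, pH ≈ ½(pKa₁ + pKa₂) = ½(6.29 + 10.23) = 8.26.

pH = 8.26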